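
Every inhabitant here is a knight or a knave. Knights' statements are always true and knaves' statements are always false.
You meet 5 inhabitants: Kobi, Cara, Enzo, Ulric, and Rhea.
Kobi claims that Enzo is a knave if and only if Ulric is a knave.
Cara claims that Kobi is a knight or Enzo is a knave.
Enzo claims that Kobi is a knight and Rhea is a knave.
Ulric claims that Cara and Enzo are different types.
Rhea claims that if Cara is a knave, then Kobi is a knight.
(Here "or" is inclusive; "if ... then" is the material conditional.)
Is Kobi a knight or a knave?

Consistent assignments: {Kobi=knave, Cara=knight, Enzo=knave, Ulric=knight, Rhea=knight}
In every consistent assignment, Kobi is a knave.

Kobi is a knave.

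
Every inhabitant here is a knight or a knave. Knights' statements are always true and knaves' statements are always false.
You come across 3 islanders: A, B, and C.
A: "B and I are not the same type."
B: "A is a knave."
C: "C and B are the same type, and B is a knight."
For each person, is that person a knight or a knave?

A is a knight, B is a knave, and C is a knave.

A is a knight, and the claim "B and I are not the same type" is indeed True.
B is a knave, so "A is a knave" must be false — and it is.
Since C is a knave, "C and B are the same type, and B is a knight" needs to be false, which holds.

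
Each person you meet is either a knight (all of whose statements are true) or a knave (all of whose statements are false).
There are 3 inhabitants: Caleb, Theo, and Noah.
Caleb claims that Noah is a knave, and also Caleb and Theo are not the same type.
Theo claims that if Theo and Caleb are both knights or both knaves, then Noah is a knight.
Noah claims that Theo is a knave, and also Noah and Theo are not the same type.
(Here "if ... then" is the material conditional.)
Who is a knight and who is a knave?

Caleb is a knave, Theo is a knave, and Noah is a knave.

Suppose Caleb is a knight. Then Caleb's statement "Noah is a knave, and also Caleb and Theo are not the same type" would have to be true. Checking the 4 ways to assign the others, none is consistent with every speaker.
(For instance, with Theo=knave, Noah=knave, Theo's claim "if Theo and Caleb are both knights or both knaves, then Noah is a knight" comes out true where it would need to be false.)
So Caleb must be a knave, making "Noah is a knave, and also Caleb and Theo are not the same type" false. Taking Caleb=knave, Theo=knave, Noah=knave, each remaining statement checks out:
  Theo (knave): "if Theo and Caleb are both knights or both knaves, then Noah is a knight" — false. ✓
  Noah (knave): "Theo is a knave, and also Noah and Theo are not the same type" — false. ✓
This is the unique consistent assignment.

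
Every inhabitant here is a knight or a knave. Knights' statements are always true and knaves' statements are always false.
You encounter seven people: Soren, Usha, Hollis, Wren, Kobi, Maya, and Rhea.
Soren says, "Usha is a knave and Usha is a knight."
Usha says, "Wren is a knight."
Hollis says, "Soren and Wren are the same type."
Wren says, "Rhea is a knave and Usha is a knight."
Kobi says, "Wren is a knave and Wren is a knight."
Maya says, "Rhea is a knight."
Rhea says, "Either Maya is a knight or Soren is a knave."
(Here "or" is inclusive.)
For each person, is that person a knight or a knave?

Knights: Hollis, Maya, and Rhea. Knaves: Soren, Usha, Wren, and Kobi.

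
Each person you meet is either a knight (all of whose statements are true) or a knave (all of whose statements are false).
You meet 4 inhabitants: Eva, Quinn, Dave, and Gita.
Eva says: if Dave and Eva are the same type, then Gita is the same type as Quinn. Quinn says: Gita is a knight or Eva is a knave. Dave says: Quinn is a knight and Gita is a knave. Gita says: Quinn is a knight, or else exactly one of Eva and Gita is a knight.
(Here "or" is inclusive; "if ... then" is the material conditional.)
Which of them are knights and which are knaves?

Eva is a knight, Quinn is a knight, Dave is a knave, and Gita is a knight.

Eva (knight): "if Dave and Eva are the same type, then Gita is the same type as Quinn" — True. ✓
Quinn is a knight, and the claim "Gita is a knight or Eva is a knave" is indeed True.
Since Dave is a knave, "Quinn is a knight and Gita is a knave" needs to be false, which holds.
Since Gita is a knight, "Quinn is a knight, or else exactly one of Eva and Gita is a knight" needs to be True, which holds.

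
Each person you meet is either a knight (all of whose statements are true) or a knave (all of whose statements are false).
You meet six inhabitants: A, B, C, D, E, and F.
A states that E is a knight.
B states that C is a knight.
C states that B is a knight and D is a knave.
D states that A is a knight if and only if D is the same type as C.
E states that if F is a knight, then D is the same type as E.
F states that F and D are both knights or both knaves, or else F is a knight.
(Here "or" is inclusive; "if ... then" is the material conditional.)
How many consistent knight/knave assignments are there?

1

Consistent assignments:
  A=knave, B=knave, C=knave, D=knight, E=knave, F=knight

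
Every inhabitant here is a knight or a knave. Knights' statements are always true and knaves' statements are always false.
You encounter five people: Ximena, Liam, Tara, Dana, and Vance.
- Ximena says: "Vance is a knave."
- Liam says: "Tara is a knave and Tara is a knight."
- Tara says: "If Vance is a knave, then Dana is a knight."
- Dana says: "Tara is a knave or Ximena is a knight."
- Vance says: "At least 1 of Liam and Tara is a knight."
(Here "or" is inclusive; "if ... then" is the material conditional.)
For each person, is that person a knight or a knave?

Knights: Tara and Vance. Knaves: Ximena, Liam, and Dana.

Ximena is a knave, so "Vance is a knave" must be False — and it is.
Liam is a knave; "Tara is a knave and Tara is a knight" is False, as required.
Tara is a knight, and the claim "if Vance is a knave, then Dana is a knight" is indeed True.
Dana is a knave, and the claim "Tara is a knave or Ximena is a knight" is indeed False.
Vance (knight): "at least 1 of Liam and Tara is a knight" — True. ✓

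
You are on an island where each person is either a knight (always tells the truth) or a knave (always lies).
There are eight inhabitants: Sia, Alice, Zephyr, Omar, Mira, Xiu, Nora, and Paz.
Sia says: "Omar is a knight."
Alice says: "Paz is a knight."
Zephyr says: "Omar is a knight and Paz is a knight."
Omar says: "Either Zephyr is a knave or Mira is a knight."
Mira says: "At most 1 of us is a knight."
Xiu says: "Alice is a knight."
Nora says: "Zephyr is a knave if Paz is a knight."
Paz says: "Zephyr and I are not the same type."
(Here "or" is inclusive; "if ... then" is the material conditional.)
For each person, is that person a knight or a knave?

Knights: Sia, Omar, and Nora. Knaves: Alice, Zephyr, Mira, Xiu, and Paz.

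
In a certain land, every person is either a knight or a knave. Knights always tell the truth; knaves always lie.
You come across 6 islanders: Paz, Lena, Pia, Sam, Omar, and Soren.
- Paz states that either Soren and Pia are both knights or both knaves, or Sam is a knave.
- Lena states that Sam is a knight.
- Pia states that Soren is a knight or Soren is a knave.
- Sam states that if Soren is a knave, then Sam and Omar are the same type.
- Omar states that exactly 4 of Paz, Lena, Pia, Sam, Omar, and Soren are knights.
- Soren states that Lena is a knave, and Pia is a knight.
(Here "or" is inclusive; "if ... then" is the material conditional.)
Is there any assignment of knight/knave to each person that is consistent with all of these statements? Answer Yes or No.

Yes

One consistent assignment: Paz=knave, Lena=knight, Pia=knight, Sam=knight, Omar=knight, Soren=knave.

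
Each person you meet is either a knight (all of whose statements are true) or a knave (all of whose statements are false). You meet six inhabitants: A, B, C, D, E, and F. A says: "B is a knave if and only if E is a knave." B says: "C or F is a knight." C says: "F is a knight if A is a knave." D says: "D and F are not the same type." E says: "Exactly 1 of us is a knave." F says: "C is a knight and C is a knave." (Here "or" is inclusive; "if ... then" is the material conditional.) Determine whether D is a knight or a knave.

Consistent assignments: {A=knight, B=knight, C=knight, D=knight, E=knight, F=knave}
In every consistent assignment, D is a knight.

D is a knight.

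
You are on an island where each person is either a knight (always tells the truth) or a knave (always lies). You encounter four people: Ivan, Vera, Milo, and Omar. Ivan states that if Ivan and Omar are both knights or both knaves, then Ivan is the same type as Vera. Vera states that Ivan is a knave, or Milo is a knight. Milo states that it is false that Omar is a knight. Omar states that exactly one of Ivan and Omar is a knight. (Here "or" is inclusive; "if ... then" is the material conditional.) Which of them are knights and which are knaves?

As a knave, Ivan's statement "if Ivan and Omar are both knights or both knaves, then Ivan is the same type as Vera" should be false; it is.
Vera is a knight; "Ivan is a knave, or Milo is a knight" is true, as required.
Since Milo is a knight, "it is false that Omar is a knight" needs to be true, which holds.
Omar is a knave; "exactly one of Ivan and Omar is a knight" is false, as required.

Knights: Vera and Milo. Knaves: Ivan and Omar.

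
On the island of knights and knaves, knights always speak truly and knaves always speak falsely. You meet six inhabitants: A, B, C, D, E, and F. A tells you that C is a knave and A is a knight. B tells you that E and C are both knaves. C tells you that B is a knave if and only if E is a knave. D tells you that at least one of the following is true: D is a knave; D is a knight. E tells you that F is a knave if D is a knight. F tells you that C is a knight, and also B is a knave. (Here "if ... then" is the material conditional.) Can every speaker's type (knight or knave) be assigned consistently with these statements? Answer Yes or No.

One consistent assignment: A=knight, B=knave, C=knave, D=knight, E=knight, F=knave.

Yes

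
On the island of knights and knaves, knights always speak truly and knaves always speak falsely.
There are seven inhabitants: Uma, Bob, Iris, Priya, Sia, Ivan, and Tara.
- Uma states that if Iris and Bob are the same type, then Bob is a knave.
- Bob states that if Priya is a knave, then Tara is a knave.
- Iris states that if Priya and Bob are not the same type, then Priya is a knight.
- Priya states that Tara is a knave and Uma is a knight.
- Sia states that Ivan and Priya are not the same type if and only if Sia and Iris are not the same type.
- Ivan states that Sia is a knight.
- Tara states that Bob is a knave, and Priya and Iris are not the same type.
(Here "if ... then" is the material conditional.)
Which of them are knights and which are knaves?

Uma is a knight, Bob is a knave, Iris is a knight, Priya is a knave, Sia is a knave, Ivan is a knave, and Tara is a knight.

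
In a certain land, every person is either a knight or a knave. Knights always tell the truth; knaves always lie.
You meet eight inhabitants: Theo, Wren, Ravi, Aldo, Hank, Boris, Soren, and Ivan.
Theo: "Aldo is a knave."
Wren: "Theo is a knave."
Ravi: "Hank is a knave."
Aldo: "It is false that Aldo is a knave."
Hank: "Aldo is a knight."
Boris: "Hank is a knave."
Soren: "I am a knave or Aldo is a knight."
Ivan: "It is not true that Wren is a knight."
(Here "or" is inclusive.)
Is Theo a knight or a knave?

Theo is a knave.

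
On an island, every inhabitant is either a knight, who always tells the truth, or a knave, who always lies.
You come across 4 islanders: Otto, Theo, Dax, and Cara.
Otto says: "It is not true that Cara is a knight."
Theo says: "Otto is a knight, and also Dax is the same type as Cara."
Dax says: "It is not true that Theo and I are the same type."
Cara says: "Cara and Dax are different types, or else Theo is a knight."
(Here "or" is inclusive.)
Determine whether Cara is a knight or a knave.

Cara is a knight.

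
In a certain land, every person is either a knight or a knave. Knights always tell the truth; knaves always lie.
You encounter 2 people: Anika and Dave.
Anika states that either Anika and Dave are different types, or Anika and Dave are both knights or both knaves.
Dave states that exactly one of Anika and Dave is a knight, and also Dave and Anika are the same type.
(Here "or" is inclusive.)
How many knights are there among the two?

1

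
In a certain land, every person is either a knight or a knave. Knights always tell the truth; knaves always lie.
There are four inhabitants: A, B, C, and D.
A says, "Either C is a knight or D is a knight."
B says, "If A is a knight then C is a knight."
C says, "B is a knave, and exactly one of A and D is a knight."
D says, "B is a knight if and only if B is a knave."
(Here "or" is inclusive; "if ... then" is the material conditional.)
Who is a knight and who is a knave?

Suppose A is a knight. Then A's statement "either C is a knight or D is a knight" would have to be true. Checking the 8 ways to assign the others, none is consistent with every speaker.
(For instance, with B=knight, C=knave, D=knave, A's claim "either C is a knight or D is a knight" comes out false where it would need to be true.)
So A must be a knave, making "either C is a knight or D is a knight" false. Taking A=knave, B=knight, C=knave, D=knave, each remaining statement checks out:
  B (knight): "if A is a knight then C is a knight" — true. ✓
  C (knave): "B is a knave, and exactly one of A and D is a knight" — false. ✓
  D (knave): "B is a knight if and only if B is a knave" — false. ✓
This is the unique consistent assignment.

Knights: B. Knaves: A, C, and D.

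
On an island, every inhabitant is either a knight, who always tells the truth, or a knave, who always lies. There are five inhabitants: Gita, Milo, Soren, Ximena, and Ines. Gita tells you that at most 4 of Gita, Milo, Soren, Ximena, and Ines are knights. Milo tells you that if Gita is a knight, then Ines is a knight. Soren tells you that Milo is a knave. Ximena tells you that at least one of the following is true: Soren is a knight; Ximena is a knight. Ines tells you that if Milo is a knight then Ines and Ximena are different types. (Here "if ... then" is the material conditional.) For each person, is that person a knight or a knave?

Gita is a knight, so "at most 4 of Gita, Milo, Soren, Ximena, and Ines are knights" must be True — and it is.
Milo is a knight, so "if Gita is a knight, then Ines is a knight" must be True — and it is.
Soren is a knave; "Milo is a knave" is false, as required.
Ximena is a knave, so "at least one of the following is true: Soren is a knight; Ximena is a knight" must be false — and it is.
Ines is a knight, so "if Milo is a knight then Ines and Ximena are different types" must be True — and it is.

Knights: Gita, Milo, and Ines. Knaves: Soren and Ximena.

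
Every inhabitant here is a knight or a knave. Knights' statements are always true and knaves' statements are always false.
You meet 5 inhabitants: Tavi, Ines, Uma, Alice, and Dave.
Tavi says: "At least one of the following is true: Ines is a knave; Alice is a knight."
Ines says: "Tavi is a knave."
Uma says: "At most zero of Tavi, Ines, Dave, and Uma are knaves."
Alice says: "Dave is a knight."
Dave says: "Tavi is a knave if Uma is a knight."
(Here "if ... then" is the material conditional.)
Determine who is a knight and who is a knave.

Knights: Tavi, Alice, and Dave. Knaves: Ines and Uma.

Tavi is a knight; "at least one of the following is true: Ines is a knave; Alice is a knight" is True, as required.
Ines is a knave, so "Tavi is a knave" must be false — and it is.
Uma is a knave; "at most zero of Tavi, Ines, Dave, and Uma are knaves" is false, as required.
Since Alice is a knight, "Dave is a knight" needs to be True, which holds.
Dave is a knight, so "Tavi is a knave if Uma is a knight" must be True — and it is.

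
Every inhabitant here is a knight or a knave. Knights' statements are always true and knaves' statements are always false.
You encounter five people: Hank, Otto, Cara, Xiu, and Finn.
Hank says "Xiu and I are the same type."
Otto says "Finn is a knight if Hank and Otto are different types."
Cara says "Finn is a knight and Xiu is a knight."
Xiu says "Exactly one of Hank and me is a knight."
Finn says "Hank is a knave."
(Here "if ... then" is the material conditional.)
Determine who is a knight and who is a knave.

Hank is a knave, Otto is a knight, Cara is a knight, Xiu is a knight, and Finn is a knight.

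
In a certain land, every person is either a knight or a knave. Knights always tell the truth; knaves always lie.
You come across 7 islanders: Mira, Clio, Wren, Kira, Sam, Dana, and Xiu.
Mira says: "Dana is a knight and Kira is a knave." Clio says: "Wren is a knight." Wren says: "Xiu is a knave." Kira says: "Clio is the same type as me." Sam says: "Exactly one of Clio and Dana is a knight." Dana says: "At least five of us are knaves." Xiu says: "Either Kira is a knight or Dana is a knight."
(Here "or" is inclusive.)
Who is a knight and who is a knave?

As a knave, Mira's statement "Dana is a knight and Kira is a knave" should be False; it is.
Clio is a knight; "Wren is a knight" is true, as required.
Wren (knight): "Xiu is a knave" — true. ✓
As a knave, Kira's statement "Clio is the same type as me" should be False; it is.
Since Sam is a knight, "exactly one of Clio and Dana is a knight" needs to be true, which holds.
Dana (knave): "at least five of us are knaves" — False. ✓
Xiu (knave): "either Kira is a knight or Dana is a knight" — False. ✓

Mira is a knave, Clio is a knight, Wren is a knight, Kira is a knave, Sam is a knight, Dana is a knave, and Xiu is a knave.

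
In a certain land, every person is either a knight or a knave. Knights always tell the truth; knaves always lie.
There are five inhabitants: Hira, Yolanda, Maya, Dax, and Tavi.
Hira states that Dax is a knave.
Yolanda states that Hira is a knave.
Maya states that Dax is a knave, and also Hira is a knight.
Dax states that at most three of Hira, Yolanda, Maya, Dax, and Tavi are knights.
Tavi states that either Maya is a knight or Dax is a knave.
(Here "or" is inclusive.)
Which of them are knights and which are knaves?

Knights: Yolanda and Dax. Knaves: Hira, Maya, and Tavi.

Suppose Hira is a knight. Then Hira's statement "Dax is a knave" would have to be true. Checking the 16 ways to assign the others, none is consistent with every speaker.
(For instance, with Yolanda=knight, Maya=knave, Dax=knight, Tavi=knave, Hira's claim "Dax is a knave" comes out false where it would need to be true.)
So Hira must be a knave, making "Dax is a knave" false. Taking Hira=knave, Yolanda=knight, Maya=knave, Dax=knight, Tavi=knave, each remaining statement checks out:
  Yolanda (knight): "Hira is a knave" — true. ✓
  Maya (knave): "Dax is a knave, and also Hira is a knight" — false. ✓
  Dax (knight): "at most three of Hira, Yolanda, Maya, Dax, and Tavi are knights" — true. ✓
  Tavi (knave): "either Maya is a knight or Dax is a knave" — false. ✓
This is the unique consistent assignment.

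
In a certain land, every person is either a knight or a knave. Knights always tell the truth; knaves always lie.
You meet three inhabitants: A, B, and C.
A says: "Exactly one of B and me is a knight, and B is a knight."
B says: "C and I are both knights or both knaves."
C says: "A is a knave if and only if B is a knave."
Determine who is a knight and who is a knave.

A is a knave, B is a knave, and C is a knight.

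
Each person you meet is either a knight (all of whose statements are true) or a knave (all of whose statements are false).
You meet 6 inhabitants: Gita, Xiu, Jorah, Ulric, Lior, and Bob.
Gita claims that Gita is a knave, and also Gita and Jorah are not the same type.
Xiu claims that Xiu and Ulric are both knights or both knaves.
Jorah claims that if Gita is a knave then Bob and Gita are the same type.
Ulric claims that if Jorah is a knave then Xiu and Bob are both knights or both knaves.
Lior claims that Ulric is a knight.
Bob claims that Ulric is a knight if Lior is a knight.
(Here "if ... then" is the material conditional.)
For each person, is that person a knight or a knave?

Gita (knave): "Gita is a knave, and also Gita and Jorah are not the same type" — false. ✓
Xiu is a knight, and the claim "Xiu and Ulric are both knights or both knaves" is indeed true.
Jorah (knave): "if Gita is a knave then Bob and Gita are the same type" — false. ✓
Ulric (knight): "if Jorah is a knave then Xiu and Bob are both knights or both knaves" — true. ✓
Since Lior is a knight, "Ulric is a knight" needs to be true, which holds.
Bob is a knight, so "Ulric is a knight if Lior is a knight" must be true — and it is.

Gita is a knave, Xiu is a knight, Jorah is a knave, Ulric is a knight, Lior is a knight, and Bob is a knight.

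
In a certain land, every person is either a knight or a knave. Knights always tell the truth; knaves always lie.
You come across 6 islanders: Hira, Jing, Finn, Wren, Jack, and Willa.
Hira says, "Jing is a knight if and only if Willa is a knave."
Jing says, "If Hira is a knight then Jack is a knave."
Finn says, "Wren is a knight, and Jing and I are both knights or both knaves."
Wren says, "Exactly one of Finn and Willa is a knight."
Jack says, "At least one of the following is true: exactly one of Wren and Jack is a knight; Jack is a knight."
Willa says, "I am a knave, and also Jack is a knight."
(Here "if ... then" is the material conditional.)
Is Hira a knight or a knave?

Hira is a knight.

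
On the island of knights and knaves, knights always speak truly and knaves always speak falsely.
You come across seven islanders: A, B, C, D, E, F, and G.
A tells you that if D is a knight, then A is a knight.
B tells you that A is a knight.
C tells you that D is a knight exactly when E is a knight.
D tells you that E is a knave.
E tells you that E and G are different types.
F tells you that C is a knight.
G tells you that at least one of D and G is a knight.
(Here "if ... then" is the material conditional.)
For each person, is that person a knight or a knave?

A is a knight; "if D is a knight, then A is a knight" is true, as required.
Since B is a knight, "A is a knight" needs to be true, which holds.
Since C is a knave, "D is a knight exactly when E is a knight" needs to be false, which holds.
D is a knave, and the claim "E is a knave" is indeed false.
E is a knight; "E and G are different types" is true, as required.
F (knave): "C is a knight" — false. ✓
G is a knave; "at least one of D and G is a knight" is false, as required.

A is a knight, B is a knight, C is a knave, D is a knave, E is a knight, F is a knave, and G is a knave.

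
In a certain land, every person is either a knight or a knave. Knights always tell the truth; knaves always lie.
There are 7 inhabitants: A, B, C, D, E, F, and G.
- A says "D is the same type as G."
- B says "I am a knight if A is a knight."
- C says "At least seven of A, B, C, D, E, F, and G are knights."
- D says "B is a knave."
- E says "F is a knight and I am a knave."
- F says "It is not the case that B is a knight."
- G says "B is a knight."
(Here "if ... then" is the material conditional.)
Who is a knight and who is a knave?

Knights: B and G. Knaves: A, C, D, E, and F.

A is a knave, so "D is the same type as G" must be false — and it is.
B (knight): "I am a knight if A is a knight" — true. ✓
C is a knave, and the claim "at least seven of A, B, C, D, E, F, and G are knights" is indeed false.
Since D is a knave, "B is a knave" needs to be false, which holds.
E is a knave; "F is a knight and I am a knave" is false, as required.
F is a knave; "it is not the case that B is a knight" is false, as required.
G is a knight, so "B is a knight" must be true — and it is.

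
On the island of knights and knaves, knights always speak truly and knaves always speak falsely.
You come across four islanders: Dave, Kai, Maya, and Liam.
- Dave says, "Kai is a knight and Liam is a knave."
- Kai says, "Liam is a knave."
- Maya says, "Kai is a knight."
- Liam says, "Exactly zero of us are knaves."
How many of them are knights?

3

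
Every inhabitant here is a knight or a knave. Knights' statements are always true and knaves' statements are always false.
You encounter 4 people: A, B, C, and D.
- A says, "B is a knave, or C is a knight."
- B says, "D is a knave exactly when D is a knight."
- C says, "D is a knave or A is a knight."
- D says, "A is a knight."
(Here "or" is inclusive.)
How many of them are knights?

3

The unique consistent assignment is A=knight, B=knave, C=knight, D=knight.
That has 3 knights.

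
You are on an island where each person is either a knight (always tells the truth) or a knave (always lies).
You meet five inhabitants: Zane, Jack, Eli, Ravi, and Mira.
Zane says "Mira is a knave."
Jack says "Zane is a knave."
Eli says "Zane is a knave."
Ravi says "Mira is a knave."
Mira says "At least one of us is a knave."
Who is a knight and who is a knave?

Zane is a knave, Jack is a knight, Eli is a knight, Ravi is a knave, and Mira is a knight.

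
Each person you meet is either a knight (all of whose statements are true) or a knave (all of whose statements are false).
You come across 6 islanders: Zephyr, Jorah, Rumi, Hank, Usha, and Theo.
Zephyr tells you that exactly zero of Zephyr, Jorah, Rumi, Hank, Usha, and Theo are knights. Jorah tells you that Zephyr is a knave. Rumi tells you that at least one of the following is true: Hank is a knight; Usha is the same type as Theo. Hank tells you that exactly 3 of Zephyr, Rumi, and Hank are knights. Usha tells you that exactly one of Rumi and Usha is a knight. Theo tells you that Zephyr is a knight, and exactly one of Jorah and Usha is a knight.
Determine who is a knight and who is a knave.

Zephyr is a knave, Jorah is a knight, Rumi is a knave, Hank is a knave, Usha is a knight, and Theo is a knave.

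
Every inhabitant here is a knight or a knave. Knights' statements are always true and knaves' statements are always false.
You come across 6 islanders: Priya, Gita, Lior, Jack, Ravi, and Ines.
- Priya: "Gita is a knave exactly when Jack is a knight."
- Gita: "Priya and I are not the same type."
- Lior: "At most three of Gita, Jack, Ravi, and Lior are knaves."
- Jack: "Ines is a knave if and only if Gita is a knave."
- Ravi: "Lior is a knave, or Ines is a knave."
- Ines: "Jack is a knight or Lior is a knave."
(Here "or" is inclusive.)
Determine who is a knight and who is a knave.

Priya is a knave, so "Gita is a knave exactly when Jack is a knight" must be false — and it is.
Since Gita is a knight, "Priya and I are not the same type" needs to be True, which holds.
Lior is a knight; "at most three of Gita, Jack, Ravi, and Lior are knaves" is True, as required.
Jack is a knight, so "Ines is a knave if and only if Gita is a knave" must be True — and it is.
Ravi is a knave; "Lior is a knave, or Ines is a knave" is false, as required.
As a knight, Ines's statement "Jack is a knight or Lior is a knave" should be True; it is.

Knights: Gita, Lior, Jack, and Ines. Knaves: Priya and Ravi.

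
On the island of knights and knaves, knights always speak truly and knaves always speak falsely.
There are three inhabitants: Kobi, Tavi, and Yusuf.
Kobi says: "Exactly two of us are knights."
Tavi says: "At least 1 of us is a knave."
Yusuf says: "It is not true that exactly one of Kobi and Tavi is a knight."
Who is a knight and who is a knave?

Kobi is a knave, Tavi is a knight, and Yusuf is a knave.

Suppose Kobi is a knight. Then Kobi's statement "exactly two of us are knights" would have to be true. Checking the 4 ways to assign the others, none is consistent with every speaker.
(For instance, with Tavi=knight, Yusuf=knave, Yusuf's claim "it is not true that exactly one of Kobi and Tavi is a knight" comes out true where it would need to be false.)
So Kobi must be a knave, making "exactly two of us are knights" false. Taking Kobi=knave, Tavi=knight, Yusuf=knave, each remaining statement checks out:
  Tavi (knight): "at least 1 of us is a knave" — true. ✓
  Yusuf (knave): "it is not true that exactly one of Kobi and Tavi is a knight" — false. ✓
This is the unique consistent assignment.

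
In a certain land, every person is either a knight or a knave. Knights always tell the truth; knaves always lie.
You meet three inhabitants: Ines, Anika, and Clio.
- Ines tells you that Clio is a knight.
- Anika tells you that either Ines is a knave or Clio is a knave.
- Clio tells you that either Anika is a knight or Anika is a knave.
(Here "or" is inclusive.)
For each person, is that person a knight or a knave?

Ines is a knight, Anika is a knave, and Clio is a knight.

Ines is a knight, and the claim "Clio is a knight" is indeed true.
As a knave, Anika's statement "either Ines is a knave or Clio is a knave" should be False; it is.
Since Clio is a knight, "either Anika is a knight or Anika is a knave" needs to be true, which holds.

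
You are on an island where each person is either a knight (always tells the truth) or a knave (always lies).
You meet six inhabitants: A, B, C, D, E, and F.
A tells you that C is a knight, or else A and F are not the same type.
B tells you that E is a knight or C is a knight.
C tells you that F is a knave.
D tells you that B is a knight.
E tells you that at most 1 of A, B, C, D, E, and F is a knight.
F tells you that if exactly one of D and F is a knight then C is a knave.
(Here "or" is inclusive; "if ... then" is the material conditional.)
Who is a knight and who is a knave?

A is a knight, B is a knight, C is a knight, D is a knight, E is a knave, and F is a knave.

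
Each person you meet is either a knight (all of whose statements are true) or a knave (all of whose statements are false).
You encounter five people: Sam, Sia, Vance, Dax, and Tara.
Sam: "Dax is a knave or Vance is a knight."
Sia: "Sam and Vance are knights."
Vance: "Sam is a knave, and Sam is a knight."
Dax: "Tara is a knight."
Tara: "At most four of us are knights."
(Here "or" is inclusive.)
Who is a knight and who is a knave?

Suppose Sam is a knight. Then Sam's statement "Dax is a knave or Vance is a knight" would have to be true. Checking the 16 ways to assign the others, none is consistent with every speaker.
(For instance, with Sia=knave, Vance=knave, Dax=knight, Tara=knight, Sam's claim "Dax is a knave or Vance is a knight" comes out false where it would need to be true.)
So Sam must be a knave, making "Dax is a knave or Vance is a knight" false. Taking Sam=knave, Sia=knave, Vance=knave, Dax=knight, Tara=knight, each remaining statement checks out:
  Sia (knave): "Sam and Vance are knights" — false. ✓
  Vance (knave): "Sam is a knave, and Sam is a knight" — false. ✓
  Dax (knight): "Tara is a knight" — true. ✓
  Tara (knight): "at most four of us are knights" — true. ✓
This is the unique consistent assignment.

Knights: Dax and Tara. Knaves: Sam, Sia, and Vance.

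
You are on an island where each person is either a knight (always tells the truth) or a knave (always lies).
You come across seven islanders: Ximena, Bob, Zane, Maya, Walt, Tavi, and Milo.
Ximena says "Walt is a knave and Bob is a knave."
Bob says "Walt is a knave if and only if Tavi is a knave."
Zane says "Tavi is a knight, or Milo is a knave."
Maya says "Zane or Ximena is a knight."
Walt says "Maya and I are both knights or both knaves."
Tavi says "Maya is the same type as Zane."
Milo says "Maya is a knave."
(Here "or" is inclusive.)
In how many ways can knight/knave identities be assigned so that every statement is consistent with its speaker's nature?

2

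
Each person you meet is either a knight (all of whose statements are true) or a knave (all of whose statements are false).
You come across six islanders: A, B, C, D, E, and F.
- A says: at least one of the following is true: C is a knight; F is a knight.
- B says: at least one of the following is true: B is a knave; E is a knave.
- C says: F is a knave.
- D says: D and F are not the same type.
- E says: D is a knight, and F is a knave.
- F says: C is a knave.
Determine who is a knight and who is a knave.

A (knight): "at least one of the following is true: C is a knight; F is a knight" — True. ✓
B is a knight; "at least one of the following is true: B is a knave; E is a knave" is True, as required.
As a knight, C's statement "F is a knave" should be True; it is.
D is a knave, and the claim "D and F are not the same type" is indeed false.
Since E is a knave, "D is a knight, and F is a knave" needs to be false, which holds.
As a knave, F's statement "C is a knave" should be false; it is.

Knights: A, B, and C. Knaves: D, E, and F.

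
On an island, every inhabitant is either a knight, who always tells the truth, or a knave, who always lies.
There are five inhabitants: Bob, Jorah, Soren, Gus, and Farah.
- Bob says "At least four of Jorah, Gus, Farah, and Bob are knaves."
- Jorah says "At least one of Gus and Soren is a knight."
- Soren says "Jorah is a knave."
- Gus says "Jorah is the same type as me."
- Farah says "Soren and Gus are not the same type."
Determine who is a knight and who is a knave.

As a knave, Bob's statement "at least four of Jorah, Gus, Farah, and Bob are knaves" should be false; it is.
Jorah is a knight, and the claim "at least one of Gus and Soren is a knight" is indeed true.
Soren is a knave, so "Jorah is a knave" must be false — and it is.
Gus is a knight, so "Jorah is the same type as me" must be true — and it is.
Farah is a knight, and the claim "Soren and Gus are not the same type" is indeed true.

Knights: Jorah, Gus, and Farah. Knaves: Bob and Soren.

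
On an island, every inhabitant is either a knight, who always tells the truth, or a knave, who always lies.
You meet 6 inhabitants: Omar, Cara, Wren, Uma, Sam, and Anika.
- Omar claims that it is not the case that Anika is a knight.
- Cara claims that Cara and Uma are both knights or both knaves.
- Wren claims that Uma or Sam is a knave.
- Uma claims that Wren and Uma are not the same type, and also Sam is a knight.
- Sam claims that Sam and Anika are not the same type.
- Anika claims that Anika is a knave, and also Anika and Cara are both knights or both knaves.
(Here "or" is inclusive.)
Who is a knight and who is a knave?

Omar is a knight, and the claim "it is not the case that Anika is a knight" is indeed true.
Since Cara is a knight, "Cara and Uma are both knights or both knaves" needs to be true, which holds.
Wren is a knave; "Uma or Sam is a knave" is false, as required.
As a knight, Uma's statement "Wren and Uma are not the same type, and also Sam is a knight" should be true; it is.
Sam is a knight, so "Sam and Anika are not the same type" must be true — and it is.
Anika (knave): "Anika is a knave, and also Anika and Cara are both knights or both knaves" — false. ✓

Omar is a knight, Cara is a knight, Wren is a knave, Uma is a knight, Sam is a knight, and Anika is a knave.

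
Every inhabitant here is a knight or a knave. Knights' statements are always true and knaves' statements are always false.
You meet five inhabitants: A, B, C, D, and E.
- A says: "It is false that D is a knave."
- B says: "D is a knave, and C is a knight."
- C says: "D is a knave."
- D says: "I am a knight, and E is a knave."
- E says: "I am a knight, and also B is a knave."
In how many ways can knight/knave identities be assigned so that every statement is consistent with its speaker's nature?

Consistent assignments:
  A=knight, B=knave, C=knave, D=knight, E=knave
  A=knave, B=knight, C=knight, D=knave, E=knave

2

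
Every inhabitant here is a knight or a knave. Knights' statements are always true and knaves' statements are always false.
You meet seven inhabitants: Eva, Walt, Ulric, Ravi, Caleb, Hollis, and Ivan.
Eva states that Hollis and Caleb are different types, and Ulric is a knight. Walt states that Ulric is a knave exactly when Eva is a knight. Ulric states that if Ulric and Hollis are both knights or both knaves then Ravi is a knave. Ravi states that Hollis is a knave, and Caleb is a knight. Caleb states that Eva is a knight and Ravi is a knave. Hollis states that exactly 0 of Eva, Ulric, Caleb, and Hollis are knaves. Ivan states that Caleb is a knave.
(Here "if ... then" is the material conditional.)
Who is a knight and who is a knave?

Knights: Walt, Ulric, and Ivan. Knaves: Eva, Ravi, Caleb, and Hollis.

Eva is a knave; "Hollis and Caleb are different types, and Ulric is a knight" is False, as required.
As a knight, Walt's statement "Ulric is a knave exactly when Eva is a knight" should be True; it is.
Ulric is a knight, so "if Ulric and Hollis are both knights or both knaves then Ravi is a knave" must be True — and it is.
Ravi (knave): "Hollis is a knave, and Caleb is a knight" — False. ✓
Caleb is a knave; "Eva is a knight and Ravi is a knave" is False, as required.
Hollis is a knave; "exactly 0 of Eva, Ulric, Caleb, and Hollis are knaves" is False, as required.
As a knight, Ivan's statement "Caleb is a knave" should be True; it is.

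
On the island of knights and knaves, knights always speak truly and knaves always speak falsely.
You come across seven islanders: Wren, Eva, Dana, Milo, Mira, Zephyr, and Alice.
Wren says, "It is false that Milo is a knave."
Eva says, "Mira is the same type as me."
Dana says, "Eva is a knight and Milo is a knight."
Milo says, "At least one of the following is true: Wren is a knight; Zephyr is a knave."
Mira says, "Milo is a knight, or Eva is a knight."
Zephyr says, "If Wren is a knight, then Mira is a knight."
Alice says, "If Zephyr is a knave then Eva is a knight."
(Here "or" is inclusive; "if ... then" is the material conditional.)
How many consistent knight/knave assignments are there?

3

Consistent assignments:
  Wren=knight, Eva=knight, Dana=knight, Milo=knight, Mira=knight, Zephyr=knight, Alice=knight
  Wren=knight, Eva=knave, Dana=knave, Milo=knight, Mira=knight, Zephyr=knight, Alice=knight
  Wren=knave, Eva=knight, Dana=knave, Milo=knave, Mira=knight, Zephyr=knight, Alice=knight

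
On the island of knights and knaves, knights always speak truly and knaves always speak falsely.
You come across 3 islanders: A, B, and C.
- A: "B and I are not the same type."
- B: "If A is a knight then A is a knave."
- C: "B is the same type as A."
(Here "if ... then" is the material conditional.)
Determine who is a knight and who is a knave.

Suppose A is a knave. Then A's statement "B and I are not the same type" would have to be false. Checking the 4 ways to assign the others, none is consistent with every speaker.
(For instance, with B=knave, C=knave, B's claim "if A is a knight then A is a knave" comes out true where it would need to be false.)
So A must be a knight, making "B and I are not the same type" true. Taking A=knight, B=knave, C=knave, each remaining statement checks out:
  B (knave): "if A is a knight then A is a knave" — false. ✓
  C (knave): "B is the same type as A" — false. ✓
This is the unique consistent assignment.

Knights: A. Knaves: B and C.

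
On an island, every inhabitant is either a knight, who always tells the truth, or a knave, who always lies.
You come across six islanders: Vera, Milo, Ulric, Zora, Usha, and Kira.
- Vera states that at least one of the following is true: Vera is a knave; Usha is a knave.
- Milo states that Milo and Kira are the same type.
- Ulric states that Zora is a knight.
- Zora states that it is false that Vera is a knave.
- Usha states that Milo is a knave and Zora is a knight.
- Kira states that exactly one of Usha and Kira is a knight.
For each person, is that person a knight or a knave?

Vera is a knight, and the claim "at least one of the following is true: Vera is a knave; Usha is a knave" is indeed True.
Milo is a knight; "Milo and Kira are the same type" is True, as required.
As a knight, Ulric's statement "Zora is a knight" should be True; it is.
Zora is a knight, so "it is false that Vera is a knave" must be True — and it is.
As a knave, Usha's statement "Milo is a knave and Zora is a knight" should be False; it is.
Kira (knight): "exactly one of Usha and Kira is a knight" — True. ✓

Vera is a knight, Milo is a knight, Ulric is a knight, Zora is a knight, Usha is a knave, and Kira is a knight.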